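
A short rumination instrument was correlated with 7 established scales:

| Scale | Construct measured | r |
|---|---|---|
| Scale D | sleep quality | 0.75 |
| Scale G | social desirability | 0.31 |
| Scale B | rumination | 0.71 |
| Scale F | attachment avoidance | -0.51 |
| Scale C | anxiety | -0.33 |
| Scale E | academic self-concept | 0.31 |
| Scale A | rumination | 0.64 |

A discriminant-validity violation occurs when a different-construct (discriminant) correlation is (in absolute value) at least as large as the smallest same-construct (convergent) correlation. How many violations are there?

Convergent (same construct = rumination): Scale B, Scale A.
Smallest convergent = 0.64. Discriminant |r|: 0.75, 0.31, 0.51, 0.33, 0.31; count ≥ 0.64 → 1.

1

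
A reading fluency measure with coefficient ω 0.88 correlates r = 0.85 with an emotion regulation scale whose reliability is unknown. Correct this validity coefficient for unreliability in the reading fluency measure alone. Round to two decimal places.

Single correction: r_c = r_obs / √r_xx = 0.85 / √0.88 = 0.85 / 0.9381 ≈ 0.91.

0.91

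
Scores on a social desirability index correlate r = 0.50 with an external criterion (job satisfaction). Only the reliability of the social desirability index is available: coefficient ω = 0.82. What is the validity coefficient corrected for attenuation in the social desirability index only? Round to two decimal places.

Single correction: r_c = r_obs / √r_xx = 0.50 / √0.82 = 0.50 / 0.9055 ≈ 0.55.

0.55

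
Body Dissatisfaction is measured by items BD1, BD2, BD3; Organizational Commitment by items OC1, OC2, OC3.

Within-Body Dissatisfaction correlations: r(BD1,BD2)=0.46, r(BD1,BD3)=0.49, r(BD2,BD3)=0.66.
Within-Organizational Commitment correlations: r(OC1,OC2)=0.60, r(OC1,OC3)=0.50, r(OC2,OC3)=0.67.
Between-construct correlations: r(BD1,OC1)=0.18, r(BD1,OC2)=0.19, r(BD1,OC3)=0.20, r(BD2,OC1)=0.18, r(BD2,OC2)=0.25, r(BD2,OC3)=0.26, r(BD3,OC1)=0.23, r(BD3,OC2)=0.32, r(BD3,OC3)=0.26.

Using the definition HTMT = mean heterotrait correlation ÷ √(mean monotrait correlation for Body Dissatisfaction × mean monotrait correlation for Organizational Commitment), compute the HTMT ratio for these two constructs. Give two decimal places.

0.41

Between-construct mean = 2.07/9 = 0.2300.
Mean within-BD = 1.61/3 = 0.5367; mean within-OC = 1.77/3 = 0.5900.
Geometric mean = √(0.5367 × 0.5900) = 0.5627.
HTMT = 0.2300 / 0.5627 = 0.41.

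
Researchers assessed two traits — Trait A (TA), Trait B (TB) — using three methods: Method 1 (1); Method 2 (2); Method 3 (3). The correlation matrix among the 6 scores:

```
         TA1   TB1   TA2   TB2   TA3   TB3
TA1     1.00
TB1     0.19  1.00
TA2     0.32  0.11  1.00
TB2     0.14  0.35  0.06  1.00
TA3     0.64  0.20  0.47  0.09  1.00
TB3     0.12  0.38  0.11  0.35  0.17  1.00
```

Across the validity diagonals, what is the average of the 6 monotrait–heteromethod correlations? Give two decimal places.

Convergent values: 0.32, 0.64, 0.47, 0.35, 0.38, 0.35; mean = 2.51/6 = 0.42.

0.42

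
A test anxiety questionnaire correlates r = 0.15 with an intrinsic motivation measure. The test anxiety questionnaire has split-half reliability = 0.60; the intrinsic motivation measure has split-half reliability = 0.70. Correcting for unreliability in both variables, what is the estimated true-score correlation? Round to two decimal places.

0.23

r_true = r_obs / √(r_xx · r_yy) = 0.15 / √(0.60 × 0.70) = 0.15 / √0.4200 = 0.15 / 0.6481 ≈ 0.23.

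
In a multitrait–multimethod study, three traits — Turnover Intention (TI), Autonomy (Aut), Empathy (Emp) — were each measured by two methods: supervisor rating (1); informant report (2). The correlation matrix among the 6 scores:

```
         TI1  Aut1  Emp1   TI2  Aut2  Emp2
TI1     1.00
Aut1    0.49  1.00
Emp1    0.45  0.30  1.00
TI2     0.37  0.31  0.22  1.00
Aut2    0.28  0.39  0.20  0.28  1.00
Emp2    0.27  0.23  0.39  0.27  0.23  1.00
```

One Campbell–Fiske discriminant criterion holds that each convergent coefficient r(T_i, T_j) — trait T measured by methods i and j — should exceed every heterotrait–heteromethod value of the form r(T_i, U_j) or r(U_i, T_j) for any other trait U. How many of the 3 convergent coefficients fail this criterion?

0

Convergent coefficients and their comparison sets:
TI (methods 1·2): 0.37 vs {0.28, 0.31, 0.27, 0.22} → pass.
Aut (methods 1·2): 0.39 vs {0.31, 0.28, 0.23, 0.20} → pass.
Emp (methods 1·2): 0.39 vs {0.22, 0.27, 0.20, 0.23} → pass.
0 of 3 fail.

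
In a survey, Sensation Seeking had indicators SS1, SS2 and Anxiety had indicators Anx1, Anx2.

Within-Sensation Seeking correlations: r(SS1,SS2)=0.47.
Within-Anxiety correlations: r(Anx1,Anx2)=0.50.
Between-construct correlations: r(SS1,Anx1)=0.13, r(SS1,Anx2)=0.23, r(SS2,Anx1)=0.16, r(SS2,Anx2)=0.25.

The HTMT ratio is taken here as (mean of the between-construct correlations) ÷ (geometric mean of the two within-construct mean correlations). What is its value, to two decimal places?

Between-construct mean = 0.77/4 = 0.1925.
Mean within-SS = 0.47/1 = 0.4700; mean within-Anx = 0.50/1 = 0.5000.
Geometric mean = √(0.4700 × 0.5000) = 0.4848.
HTMT = 0.1925 / 0.4848 = 0.40.

0.40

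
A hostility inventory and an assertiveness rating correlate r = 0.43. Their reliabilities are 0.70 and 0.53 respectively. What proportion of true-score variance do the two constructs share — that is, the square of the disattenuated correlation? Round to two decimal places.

Disattenuated r = 0.43 / √(0.70 × 0.53) = 0.43 / 0.6091 = 0.7060.
Shared true-score variance = 0.7060² = 0.4984 ≈ 0.50.

0.50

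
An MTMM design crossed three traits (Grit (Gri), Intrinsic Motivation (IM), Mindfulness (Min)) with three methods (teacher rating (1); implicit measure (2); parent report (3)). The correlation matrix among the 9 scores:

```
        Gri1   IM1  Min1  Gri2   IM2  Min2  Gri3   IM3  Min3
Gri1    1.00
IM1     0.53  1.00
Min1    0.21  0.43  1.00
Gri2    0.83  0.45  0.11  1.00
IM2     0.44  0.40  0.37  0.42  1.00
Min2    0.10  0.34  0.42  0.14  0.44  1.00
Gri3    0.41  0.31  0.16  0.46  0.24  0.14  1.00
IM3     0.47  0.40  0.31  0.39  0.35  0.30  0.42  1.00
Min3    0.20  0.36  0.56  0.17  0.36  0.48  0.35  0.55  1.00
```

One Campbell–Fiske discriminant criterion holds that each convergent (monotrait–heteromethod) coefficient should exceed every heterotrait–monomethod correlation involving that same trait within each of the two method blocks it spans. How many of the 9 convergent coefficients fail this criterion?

Each convergent coefficient versus the relevant comparison correlations:
Gri (methods 1·2): 0.83 vs {0.53, 0.42, 0.21, 0.14} → pass.
Gri (methods 1·3): 0.41 vs {0.53, 0.42, 0.21, 0.35} → fail.
Gri (methods 2·3): 0.46 vs {0.42, 0.42, 0.14, 0.35} → pass.
IM (methods 1·2): 0.40 vs {0.53, 0.42, 0.43, 0.44} → fail.
IM (methods 1·3): 0.40 vs {0.53, 0.42, 0.43, 0.55} → fail.
IM (methods 2·3): 0.35 vs {0.42, 0.42, 0.44, 0.55} → fail.
Min (methods 1·2): 0.42 vs {0.21, 0.14, 0.43, 0.44} → fail.
Min (methods 1·3): 0.56 vs {0.21, 0.35, 0.43, 0.55} → pass.
Min (methods 2·3): 0.48 vs {0.14, 0.35, 0.44, 0.55} → fail.
6 of 9 fail.

6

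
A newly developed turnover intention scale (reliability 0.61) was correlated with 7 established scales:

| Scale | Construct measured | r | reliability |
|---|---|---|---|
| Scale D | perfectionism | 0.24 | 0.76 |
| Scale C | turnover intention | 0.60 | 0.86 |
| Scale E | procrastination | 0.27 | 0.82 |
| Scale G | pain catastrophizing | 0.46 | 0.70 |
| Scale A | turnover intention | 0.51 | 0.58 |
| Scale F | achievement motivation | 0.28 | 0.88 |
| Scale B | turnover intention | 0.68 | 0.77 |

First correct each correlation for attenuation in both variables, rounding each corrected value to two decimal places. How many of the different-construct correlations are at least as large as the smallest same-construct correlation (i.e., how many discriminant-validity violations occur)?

Disattenuated r (r / √(r_scale · r_new)):
  Scale D (disc): 0.24 / √(0.76·0.61) = 0.35
  Scale C (conv): 0.60 / √(0.86·0.61) = 0.83
  Scale E (disc): 0.27 / √(0.82·0.61) = 0.38
  Scale G (disc): 0.46 / √(0.70·0.61) = 0.70
  Scale A (conv): 0.51 / √(0.58·0.61) = 0.86
  Scale F (disc): 0.28 / √(0.88·0.61) = 0.38
  Scale B (conv): 0.68 / √(0.77·0.61) = 0.99
Smallest convergent = 0.83. Discriminant values: 0.35, 0.38, 0.70, 0.38; count ≥ 0.83 → 0.

0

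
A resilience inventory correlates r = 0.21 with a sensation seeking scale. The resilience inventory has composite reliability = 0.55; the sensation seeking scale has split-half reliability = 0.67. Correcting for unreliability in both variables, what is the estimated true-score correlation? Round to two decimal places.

r_true = r_obs / √(r_xx · r_yy) = 0.21 / √(0.55 × 0.67) = 0.21 / √0.3685 = 0.21 / 0.6070 ≈ 0.35.

0.35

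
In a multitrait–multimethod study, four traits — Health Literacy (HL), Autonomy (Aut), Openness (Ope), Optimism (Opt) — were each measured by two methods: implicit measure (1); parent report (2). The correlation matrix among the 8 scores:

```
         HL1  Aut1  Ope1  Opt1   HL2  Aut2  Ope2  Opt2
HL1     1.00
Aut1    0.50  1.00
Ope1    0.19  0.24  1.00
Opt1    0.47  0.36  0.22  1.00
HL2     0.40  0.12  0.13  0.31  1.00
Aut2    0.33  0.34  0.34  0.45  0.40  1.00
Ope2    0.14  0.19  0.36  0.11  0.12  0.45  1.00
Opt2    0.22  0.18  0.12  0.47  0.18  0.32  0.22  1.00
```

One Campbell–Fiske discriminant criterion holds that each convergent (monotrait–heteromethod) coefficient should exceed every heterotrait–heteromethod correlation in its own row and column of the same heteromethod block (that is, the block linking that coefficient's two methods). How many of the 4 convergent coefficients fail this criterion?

Convergent coefficients and their comparison sets:
HL (methods 1·2): 0.40 vs {0.33, 0.12, 0.14, 0.13, 0.22, 0.31} → pass.
Aut (methods 1·2): 0.34 vs {0.12, 0.33, 0.19, 0.34, 0.18, 0.45} → fail.
Ope (methods 1·2): 0.36 vs {0.13, 0.14, 0.34, 0.19, 0.12, 0.11} → pass.
Opt (methods 1·2): 0.47 vs {0.31, 0.22, 0.45, 0.18, 0.11, 0.12} → pass.
1 of 4 fail.

1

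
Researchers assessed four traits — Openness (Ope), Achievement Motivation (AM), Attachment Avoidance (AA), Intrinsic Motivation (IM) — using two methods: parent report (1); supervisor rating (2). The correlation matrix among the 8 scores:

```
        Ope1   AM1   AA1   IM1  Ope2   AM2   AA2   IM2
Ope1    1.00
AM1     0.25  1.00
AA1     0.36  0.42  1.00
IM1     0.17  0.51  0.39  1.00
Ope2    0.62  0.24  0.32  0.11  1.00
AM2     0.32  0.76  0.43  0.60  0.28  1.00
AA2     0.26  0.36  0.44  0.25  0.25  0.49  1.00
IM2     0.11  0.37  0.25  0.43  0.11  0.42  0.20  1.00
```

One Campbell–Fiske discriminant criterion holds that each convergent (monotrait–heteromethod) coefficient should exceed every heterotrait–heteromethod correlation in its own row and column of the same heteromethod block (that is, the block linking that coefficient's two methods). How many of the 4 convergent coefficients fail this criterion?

1

Checking each validity diagonal entry against its comparison values:
Ope (methods 1·2): 0.62 vs {0.32, 0.24, 0.26, 0.32, 0.11, 0.11} → pass.
AM (methods 1·2): 0.76 vs {0.24, 0.32, 0.36, 0.43, 0.37, 0.60} → pass.
AA (methods 1·2): 0.44 vs {0.32, 0.26, 0.43, 0.36, 0.25, 0.25} → pass.
IM (methods 1·2): 0.43 vs {0.11, 0.11, 0.60, 0.37, 0.25, 0.25} → fail.
1 of 4 fail.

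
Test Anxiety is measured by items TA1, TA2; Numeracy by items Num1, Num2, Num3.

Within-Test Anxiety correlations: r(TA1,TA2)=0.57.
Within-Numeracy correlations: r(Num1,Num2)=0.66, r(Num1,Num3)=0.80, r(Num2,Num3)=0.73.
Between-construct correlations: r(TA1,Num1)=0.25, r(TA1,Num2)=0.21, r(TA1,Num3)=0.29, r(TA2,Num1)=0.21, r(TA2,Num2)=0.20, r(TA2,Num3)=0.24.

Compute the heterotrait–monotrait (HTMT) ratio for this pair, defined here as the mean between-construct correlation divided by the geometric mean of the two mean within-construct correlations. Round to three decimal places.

Mean between = 1.40/6 = 0.2333.
Mean within-TA = 0.57/1 = 0.5700; mean within-Num = 2.19/3 = 0.7300.
Geometric mean = √(0.5700 × 0.7300) = 0.6451.
HTMT = 0.2333 / 0.6451 = 0.362.

0.362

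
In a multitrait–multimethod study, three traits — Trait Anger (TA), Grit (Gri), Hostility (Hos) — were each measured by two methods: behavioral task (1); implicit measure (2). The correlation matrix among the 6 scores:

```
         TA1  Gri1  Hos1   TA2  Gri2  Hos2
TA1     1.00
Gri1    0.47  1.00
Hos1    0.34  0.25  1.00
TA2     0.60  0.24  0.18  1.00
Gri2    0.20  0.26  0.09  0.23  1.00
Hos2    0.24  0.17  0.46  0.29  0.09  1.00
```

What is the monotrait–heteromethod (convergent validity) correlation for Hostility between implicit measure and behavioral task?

0.46

Same trait (Hos), different methods: r(Hos2, Hos1) = 0.46.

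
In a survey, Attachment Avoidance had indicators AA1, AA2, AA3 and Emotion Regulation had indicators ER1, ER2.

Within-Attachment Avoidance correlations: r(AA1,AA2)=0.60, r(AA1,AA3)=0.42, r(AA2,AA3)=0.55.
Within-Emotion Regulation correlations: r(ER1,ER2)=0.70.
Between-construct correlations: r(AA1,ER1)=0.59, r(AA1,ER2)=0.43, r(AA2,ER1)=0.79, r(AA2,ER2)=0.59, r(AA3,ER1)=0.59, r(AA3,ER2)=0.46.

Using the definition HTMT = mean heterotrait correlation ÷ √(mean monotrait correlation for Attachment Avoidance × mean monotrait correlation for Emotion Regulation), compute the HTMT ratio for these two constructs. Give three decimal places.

Between-construct mean = 3.45/6 = 0.5750.
Mean within-AA = 1.57/3 = 0.5233; mean within-ER = 0.70/1 = 0.7000.
Geometric mean = √(0.5233 × 0.7000) = 0.6052.
HTMT = 0.5750 / 0.6052 = 0.950.

0.950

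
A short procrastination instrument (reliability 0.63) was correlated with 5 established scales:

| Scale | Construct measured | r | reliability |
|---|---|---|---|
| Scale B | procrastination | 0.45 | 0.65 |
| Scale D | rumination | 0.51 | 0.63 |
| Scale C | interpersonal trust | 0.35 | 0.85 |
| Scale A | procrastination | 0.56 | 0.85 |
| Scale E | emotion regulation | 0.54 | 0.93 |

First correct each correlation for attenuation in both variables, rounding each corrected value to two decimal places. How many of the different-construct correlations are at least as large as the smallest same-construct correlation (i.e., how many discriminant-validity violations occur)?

2

Disattenuated r (r / √(r_scale · r_new)):
  Scale B (conv): 0.45 / √(0.65·0.63) = 0.70
  Scale D (disc): 0.51 / √(0.63·0.63) = 0.81
  Scale C (disc): 0.35 / √(0.85·0.63) = 0.48
  Scale A (conv): 0.56 / √(0.85·0.63) = 0.77
  Scale E (disc): 0.54 / √(0.93·0.63) = 0.71
Smallest convergent = 0.70. Discriminant values: 0.81, 0.48, 0.71; count ≥ 0.70 → 2.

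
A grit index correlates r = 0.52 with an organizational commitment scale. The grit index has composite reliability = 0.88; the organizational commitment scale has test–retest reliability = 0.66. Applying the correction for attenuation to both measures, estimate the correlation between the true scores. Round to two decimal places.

0.68

r_true = r_obs / √(r_xx · r_yy) = 0.52 / √(0.88 × 0.66) = 0.52 / √0.5808 = 0.52 / 0.7621 ≈ 0.68.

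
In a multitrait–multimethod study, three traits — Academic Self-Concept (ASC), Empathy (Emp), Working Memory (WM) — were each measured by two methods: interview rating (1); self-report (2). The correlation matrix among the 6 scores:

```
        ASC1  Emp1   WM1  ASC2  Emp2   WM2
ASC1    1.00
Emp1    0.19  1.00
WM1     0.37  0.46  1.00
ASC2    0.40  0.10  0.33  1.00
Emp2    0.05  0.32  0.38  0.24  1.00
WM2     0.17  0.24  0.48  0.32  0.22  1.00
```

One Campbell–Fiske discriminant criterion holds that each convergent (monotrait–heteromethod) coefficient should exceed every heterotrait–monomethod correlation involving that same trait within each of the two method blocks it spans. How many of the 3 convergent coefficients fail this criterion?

1

Checking each validity diagonal entry against its comparison values:
ASC (methods 1·2): 0.40 vs {0.19, 0.24, 0.37, 0.32} → pass.
Emp (methods 1·2): 0.32 vs {0.19, 0.24, 0.46, 0.22} → fail.
WM (methods 1·2): 0.48 vs {0.37, 0.32, 0.46, 0.22} → pass.
1 of 3 fail.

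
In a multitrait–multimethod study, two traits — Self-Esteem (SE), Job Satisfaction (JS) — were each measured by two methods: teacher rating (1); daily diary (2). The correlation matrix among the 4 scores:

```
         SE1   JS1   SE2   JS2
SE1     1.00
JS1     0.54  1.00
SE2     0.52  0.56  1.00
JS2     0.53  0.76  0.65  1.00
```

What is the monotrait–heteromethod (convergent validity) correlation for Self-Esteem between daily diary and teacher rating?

Same trait (SE), different methods: r(SE2, SE1) = 0.52.

0.52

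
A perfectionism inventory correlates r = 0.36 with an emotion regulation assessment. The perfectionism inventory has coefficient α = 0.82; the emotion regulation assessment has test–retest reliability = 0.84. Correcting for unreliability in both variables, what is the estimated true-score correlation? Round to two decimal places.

0.43

r_true = r_obs / √(r_xx · r_yy) = 0.36 / √(0.82 × 0.84) = 0.36 / √0.6888 = 0.36 / 0.8299 ≈ 0.43.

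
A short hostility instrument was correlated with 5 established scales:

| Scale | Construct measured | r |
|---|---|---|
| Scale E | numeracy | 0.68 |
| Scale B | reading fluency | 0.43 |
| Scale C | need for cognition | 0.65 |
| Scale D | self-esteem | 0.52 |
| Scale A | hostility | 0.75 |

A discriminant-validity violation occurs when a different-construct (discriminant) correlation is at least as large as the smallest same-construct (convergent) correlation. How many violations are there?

Convergent (same construct = hostility): Scale A.
Smallest convergent = 0.75. Discriminant values: 0.68, 0.43, 0.65, 0.52; count ≥ 0.75 → 0.

0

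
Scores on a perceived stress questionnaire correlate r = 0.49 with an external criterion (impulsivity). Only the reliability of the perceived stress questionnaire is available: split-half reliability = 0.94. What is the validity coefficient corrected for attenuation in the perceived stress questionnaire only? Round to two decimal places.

Single correction: r_c = r_obs / √r_xx = 0.49 / √0.94 = 0.49 / 0.9695 ≈ 0.51.

0.51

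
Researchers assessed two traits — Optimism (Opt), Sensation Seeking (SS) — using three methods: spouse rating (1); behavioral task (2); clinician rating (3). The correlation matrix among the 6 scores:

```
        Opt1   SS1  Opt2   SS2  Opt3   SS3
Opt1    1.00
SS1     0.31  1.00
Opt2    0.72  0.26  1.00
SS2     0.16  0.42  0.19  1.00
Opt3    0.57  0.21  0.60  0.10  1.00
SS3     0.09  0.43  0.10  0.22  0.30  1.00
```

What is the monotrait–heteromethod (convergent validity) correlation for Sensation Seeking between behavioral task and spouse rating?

Same trait (SS), different methods: r(SS2, SS1) = 0.42.

0.42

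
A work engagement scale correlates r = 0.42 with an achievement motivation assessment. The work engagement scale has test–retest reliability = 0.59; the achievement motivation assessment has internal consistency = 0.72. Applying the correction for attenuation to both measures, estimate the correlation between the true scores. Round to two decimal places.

r_true = r_obs / √(r_xx · r_yy) = 0.42 / √(0.59 × 0.72) = 0.42 / √0.4248 = 0.42 / 0.6518 ≈ 0.64.

0.64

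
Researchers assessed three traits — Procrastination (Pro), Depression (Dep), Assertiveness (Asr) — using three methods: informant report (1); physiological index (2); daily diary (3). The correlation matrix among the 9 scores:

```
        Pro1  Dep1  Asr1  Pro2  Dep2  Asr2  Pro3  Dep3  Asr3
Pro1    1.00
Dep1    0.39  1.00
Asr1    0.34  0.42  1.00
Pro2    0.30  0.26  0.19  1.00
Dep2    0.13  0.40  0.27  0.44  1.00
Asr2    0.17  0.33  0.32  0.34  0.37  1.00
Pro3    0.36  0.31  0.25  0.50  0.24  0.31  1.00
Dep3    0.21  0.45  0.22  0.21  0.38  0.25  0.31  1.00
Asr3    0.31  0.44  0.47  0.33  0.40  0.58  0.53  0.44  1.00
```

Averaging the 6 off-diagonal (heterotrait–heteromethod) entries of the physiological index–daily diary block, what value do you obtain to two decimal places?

0.29

HTHM values (method 2 × method 3): 0.21, 0.33, 0.24, 0.40, 0.31, 0.25; mean = 1.74/6 = 0.29.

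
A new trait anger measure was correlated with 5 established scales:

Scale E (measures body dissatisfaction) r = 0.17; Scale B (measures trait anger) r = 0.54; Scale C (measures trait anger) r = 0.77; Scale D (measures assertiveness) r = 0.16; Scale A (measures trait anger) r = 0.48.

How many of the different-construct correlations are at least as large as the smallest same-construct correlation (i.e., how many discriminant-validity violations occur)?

Convergent (same construct = trait anger): Scale B, Scale C, Scale A.
Smallest convergent = 0.48. Discriminant values: 0.17, 0.16; count ≥ 0.48 → 0.

0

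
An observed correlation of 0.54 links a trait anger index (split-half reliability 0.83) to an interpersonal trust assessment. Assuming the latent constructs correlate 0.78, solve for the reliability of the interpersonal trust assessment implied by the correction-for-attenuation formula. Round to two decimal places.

r_true = r_obs / √(r_xx · r_yy) ⇒ 0.78 = 0.54 / √(0.83 · r_yy).
√(0.83 · r_yy) = 0.54 / 0.78 = 0.6923; 0.83 · r_yy = 0.4793; r_yy = 0.4793 / 0.83 ≈ 0.58.

0.58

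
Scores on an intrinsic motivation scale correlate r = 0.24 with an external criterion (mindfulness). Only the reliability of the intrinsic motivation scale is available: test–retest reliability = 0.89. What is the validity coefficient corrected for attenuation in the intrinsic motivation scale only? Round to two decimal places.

0.25

Single correction: r_c = r_obs / √r_xx = 0.24 / √0.89 = 0.24 / 0.9434 ≈ 0.25.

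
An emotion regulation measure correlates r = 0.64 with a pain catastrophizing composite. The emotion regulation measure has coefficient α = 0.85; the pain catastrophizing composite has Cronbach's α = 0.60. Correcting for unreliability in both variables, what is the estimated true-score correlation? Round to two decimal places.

0.90

r_true = r_obs / √(r_xx · r_yy) = 0.64 / √(0.85 × 0.60) = 0.64 / √0.5100 = 0.64 / 0.7141 ≈ 0.90.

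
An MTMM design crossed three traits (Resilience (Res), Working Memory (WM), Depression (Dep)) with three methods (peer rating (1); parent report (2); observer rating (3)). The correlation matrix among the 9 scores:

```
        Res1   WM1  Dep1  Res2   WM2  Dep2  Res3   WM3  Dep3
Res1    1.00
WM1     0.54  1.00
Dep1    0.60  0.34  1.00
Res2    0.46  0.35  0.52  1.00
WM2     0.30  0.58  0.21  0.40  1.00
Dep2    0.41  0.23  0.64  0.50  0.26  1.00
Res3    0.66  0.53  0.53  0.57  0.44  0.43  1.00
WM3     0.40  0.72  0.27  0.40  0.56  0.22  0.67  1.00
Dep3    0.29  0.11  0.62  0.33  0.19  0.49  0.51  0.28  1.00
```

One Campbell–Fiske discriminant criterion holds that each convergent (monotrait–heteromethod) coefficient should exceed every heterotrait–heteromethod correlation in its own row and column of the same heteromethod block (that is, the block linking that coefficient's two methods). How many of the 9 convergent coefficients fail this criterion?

1

Each convergent coefficient versus the relevant comparison correlations:
Res (methods 1·2): 0.46 vs {0.30, 0.35, 0.41, 0.52} → fail.
Res (methods 1·3): 0.66 vs {0.40, 0.53, 0.29, 0.53} → pass.
Res (methods 2·3): 0.57 vs {0.40, 0.44, 0.33, 0.43} → pass.
WM (methods 1·2): 0.58 vs {0.35, 0.30, 0.23, 0.21} → pass.
WM (methods 1·3): 0.72 vs {0.53, 0.40, 0.11, 0.27} → pass.
WM (methods 2·3): 0.56 vs {0.44, 0.40, 0.19, 0.22} → pass.
Dep (methods 1·2): 0.64 vs {0.52, 0.41, 0.21, 0.23} → pass.
Dep (methods 1·3): 0.62 vs {0.53, 0.29, 0.27, 0.11} → pass.
Dep (methods 2·3): 0.49 vs {0.43, 0.33, 0.22, 0.19} → pass.
1 of 9 fail.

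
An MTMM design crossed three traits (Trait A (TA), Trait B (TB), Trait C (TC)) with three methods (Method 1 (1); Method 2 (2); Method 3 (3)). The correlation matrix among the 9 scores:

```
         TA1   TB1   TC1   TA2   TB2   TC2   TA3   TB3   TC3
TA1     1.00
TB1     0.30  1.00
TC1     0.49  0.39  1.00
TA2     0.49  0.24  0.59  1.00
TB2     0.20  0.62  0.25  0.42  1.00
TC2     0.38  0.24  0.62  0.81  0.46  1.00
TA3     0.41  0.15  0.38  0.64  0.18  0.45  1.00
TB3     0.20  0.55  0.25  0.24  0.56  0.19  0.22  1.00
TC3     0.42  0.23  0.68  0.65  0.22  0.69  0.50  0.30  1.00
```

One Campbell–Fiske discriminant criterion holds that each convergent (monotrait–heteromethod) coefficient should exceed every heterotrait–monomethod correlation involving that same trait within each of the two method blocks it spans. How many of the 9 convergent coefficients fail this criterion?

5

Convergent coefficients and their comparison sets:
TA (methods 1·2): 0.49 vs {0.30, 0.42, 0.49, 0.81} → fail.
TA (methods 1·3): 0.41 vs {0.30, 0.22, 0.49, 0.50} → fail.
TA (methods 2·3): 0.64 vs {0.42, 0.22, 0.81, 0.50} → fail.
TB (methods 1·2): 0.62 vs {0.30, 0.42, 0.39, 0.46} → pass.
TB (methods 1·3): 0.55 vs {0.30, 0.22, 0.39, 0.30} → pass.
TB (methods 2·3): 0.56 vs {0.42, 0.22, 0.46, 0.30} → pass.
TC (methods 1·2): 0.62 vs {0.49, 0.81, 0.39, 0.46} → fail.
TC (methods 1·3): 0.68 vs {0.49, 0.50, 0.39, 0.30} → pass.
TC (methods 2·3): 0.69 vs {0.81, 0.50, 0.46, 0.30} → fail.
5 of 9 fail.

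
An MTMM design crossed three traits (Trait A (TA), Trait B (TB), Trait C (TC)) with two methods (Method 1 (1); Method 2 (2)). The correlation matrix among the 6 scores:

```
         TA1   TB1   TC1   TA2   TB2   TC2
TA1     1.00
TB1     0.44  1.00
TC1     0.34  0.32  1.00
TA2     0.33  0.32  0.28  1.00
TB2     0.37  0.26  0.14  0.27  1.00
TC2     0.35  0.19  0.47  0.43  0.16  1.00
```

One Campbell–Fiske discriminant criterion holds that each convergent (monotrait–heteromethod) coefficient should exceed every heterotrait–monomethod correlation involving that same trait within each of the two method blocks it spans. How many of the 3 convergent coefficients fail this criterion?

2

Convergent coefficients and their comparison sets:
TA (methods 1·2): 0.33 vs {0.44, 0.27, 0.34, 0.43} → fail.
TB (methods 1·2): 0.26 vs {0.44, 0.27, 0.32, 0.16} → fail.
TC (methods 1·2): 0.47 vs {0.34, 0.43, 0.32, 0.16} → pass.
2 of 3 fail.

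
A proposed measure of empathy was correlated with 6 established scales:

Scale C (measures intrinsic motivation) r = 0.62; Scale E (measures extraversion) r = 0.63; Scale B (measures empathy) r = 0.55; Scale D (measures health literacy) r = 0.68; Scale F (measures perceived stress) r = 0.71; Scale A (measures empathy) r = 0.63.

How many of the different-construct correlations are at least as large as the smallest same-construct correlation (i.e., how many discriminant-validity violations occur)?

Convergent (same construct = empathy): Scale B, Scale A.
Smallest convergent = 0.55. Discriminant values: 0.62, 0.63, 0.68, 0.71; count ≥ 0.55 → 4.

4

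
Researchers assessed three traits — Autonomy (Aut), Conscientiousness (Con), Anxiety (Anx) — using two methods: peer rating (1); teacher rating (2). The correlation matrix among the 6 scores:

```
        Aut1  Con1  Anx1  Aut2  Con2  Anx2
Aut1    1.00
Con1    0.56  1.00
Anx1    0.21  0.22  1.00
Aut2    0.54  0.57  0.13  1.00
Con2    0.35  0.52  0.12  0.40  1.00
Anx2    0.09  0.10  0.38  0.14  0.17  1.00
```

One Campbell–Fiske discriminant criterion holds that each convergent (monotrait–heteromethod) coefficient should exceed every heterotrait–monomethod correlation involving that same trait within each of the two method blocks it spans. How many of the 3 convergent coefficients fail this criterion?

Checking each validity diagonal entry against its comparison values:
Aut (methods 1·2): 0.54 vs {0.56, 0.40, 0.21, 0.14} → fail.
Con (methods 1·2): 0.52 vs {0.56, 0.40, 0.22, 0.17} → fail.
Anx (methods 1·2): 0.38 vs {0.21, 0.14, 0.22, 0.17} → pass.
2 of 3 fail.

2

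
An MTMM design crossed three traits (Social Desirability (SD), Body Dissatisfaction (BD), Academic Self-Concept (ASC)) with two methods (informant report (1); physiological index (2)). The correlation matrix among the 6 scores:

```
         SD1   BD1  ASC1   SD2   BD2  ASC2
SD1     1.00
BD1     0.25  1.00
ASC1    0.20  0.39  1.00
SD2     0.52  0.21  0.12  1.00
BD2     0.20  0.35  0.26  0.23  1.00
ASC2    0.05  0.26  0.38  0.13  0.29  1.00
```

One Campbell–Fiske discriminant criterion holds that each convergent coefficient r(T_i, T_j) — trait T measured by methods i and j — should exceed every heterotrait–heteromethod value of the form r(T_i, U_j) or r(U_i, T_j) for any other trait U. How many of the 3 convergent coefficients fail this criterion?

Each convergent coefficient versus the relevant comparison correlations:
SD (methods 1·2): 0.52 vs {0.20, 0.21, 0.05, 0.12} → pass.
BD (methods 1·2): 0.35 vs {0.21, 0.20, 0.26, 0.26} → pass.
ASC (methods 1·2): 0.38 vs {0.12, 0.05, 0.26, 0.26} → pass.
0 of 3 fail.

0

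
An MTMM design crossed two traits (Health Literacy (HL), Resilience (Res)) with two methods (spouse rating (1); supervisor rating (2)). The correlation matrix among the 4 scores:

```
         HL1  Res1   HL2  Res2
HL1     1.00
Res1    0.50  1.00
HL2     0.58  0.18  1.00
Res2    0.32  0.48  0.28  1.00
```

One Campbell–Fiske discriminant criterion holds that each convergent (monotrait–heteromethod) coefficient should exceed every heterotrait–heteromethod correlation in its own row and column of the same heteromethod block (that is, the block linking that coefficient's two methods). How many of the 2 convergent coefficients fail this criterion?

Checking each validity diagonal entry against its comparison values:
HL (methods 1·2): 0.58 vs {0.32, 0.18} → pass.
Res (methods 1·2): 0.48 vs {0.18, 0.32} → pass.
0 of 2 fail.

0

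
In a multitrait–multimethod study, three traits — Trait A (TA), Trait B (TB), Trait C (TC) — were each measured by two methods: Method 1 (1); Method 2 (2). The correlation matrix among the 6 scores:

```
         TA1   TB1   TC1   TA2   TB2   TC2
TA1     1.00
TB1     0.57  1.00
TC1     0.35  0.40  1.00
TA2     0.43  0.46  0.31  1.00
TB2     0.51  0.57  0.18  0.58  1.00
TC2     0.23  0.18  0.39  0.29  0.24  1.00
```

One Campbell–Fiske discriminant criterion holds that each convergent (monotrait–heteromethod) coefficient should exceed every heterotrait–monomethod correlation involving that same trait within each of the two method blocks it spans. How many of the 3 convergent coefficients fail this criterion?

Each convergent coefficient versus the relevant comparison correlations:
TA (methods 1·2): 0.43 vs {0.57, 0.58, 0.35, 0.29} → fail.
TB (methods 1·2): 0.57 vs {0.57, 0.58, 0.40, 0.24} → fail.
TC (methods 1·2): 0.39 vs {0.35, 0.29, 0.40, 0.24} → fail.
3 of 3 fail.

3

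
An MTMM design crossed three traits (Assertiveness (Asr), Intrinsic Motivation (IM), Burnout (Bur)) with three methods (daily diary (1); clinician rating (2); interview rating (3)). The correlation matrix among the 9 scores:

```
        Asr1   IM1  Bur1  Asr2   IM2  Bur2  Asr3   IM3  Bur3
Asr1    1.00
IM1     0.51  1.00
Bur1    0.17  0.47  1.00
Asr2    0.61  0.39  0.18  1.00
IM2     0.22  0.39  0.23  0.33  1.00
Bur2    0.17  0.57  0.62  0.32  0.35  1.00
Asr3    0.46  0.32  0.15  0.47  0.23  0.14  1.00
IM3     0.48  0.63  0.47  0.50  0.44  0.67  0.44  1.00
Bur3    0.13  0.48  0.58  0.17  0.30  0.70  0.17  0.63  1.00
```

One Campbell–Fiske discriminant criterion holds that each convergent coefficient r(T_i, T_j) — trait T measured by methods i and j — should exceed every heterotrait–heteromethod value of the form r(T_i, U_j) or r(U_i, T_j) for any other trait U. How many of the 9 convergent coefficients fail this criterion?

4

Each convergent coefficient versus the relevant comparison correlations:
Asr (methods 1·2): 0.61 vs {0.22, 0.39, 0.17, 0.18} → pass.
Asr (methods 1·3): 0.46 vs {0.48, 0.32, 0.13, 0.15} → fail.
Asr (methods 2·3): 0.47 vs {0.50, 0.23, 0.17, 0.14} → fail.
IM (methods 1·2): 0.39 vs {0.39, 0.22, 0.57, 0.23} → fail.
IM (methods 1·3): 0.63 vs {0.32, 0.48, 0.48, 0.47} → pass.
IM (methods 2·3): 0.44 vs {0.23, 0.50, 0.30, 0.67} → fail.
Bur (methods 1·2): 0.62 vs {0.18, 0.17, 0.23, 0.57} → pass.
Bur (methods 1·3): 0.58 vs {0.15, 0.13, 0.47, 0.48} → pass.
Bur (methods 2·3): 0.70 vs {0.14, 0.17, 0.67, 0.30} → pass.
4 of 9 fail.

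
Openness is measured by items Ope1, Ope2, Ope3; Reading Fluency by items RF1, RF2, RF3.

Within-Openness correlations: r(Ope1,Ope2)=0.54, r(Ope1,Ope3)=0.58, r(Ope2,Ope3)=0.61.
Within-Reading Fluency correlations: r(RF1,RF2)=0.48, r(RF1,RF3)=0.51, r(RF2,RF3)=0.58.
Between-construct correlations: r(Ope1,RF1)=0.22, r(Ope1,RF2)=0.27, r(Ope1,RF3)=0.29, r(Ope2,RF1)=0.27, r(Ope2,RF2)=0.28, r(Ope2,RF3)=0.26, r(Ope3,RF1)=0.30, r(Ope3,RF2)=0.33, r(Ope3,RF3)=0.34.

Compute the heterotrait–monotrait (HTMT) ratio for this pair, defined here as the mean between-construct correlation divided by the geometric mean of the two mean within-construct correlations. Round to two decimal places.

0.52

Mean heterotrait r = 2.56/9 = 0.2844.
Mean within-Ope = 1.73/3 = 0.5767; mean within-RF = 1.57/3 = 0.5233.
Geometric mean = √(0.5767 × 0.5233) = 0.5494.
HTMT = 0.2844 / 0.5494 = 0.52.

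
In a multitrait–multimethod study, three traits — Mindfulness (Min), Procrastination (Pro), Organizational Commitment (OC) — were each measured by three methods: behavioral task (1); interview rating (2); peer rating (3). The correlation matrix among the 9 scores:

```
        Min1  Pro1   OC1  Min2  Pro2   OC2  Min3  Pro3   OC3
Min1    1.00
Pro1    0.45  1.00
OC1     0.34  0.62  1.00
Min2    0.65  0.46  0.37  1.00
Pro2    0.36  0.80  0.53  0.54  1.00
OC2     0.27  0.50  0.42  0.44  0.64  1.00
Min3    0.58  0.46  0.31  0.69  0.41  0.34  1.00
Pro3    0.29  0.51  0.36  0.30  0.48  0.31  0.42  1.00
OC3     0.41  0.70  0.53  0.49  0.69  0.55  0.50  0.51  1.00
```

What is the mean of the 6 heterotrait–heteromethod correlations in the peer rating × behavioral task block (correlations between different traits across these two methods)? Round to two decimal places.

0.42

HTHM values (method 3 × method 1): 0.46, 0.31, 0.29, 0.36, 0.41, 0.70; mean = 2.53/6 = 0.42.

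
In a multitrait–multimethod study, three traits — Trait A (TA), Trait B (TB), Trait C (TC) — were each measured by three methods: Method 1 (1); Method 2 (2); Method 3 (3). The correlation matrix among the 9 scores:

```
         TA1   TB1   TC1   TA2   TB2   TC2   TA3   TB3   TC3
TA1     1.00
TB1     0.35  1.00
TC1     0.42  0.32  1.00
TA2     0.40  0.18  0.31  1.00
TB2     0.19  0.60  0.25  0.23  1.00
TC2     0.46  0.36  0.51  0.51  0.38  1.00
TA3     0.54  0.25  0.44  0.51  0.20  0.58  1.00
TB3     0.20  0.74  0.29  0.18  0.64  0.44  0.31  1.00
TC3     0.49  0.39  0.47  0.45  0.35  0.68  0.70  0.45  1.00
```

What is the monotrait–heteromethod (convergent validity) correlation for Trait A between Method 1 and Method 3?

Same trait (TA), different methods: r(TA1, TA3) = 0.54.

0.54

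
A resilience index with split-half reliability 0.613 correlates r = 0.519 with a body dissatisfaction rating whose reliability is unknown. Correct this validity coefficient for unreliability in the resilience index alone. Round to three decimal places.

0.663

Single correction: r_c = r_obs / √r_xx = 0.519 / √0.613 = 0.519 / 0.7829 ≈ 0.663.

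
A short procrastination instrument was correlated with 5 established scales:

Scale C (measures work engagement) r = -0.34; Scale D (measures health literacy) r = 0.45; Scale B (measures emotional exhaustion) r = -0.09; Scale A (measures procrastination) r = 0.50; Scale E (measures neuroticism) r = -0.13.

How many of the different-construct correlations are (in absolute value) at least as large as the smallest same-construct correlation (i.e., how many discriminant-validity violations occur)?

0

Convergent (same construct = procrastination): Scale A.
Smallest convergent = 0.50. Discriminant |r|: 0.34, 0.45, 0.09, 0.13; count ≥ 0.50 → 0.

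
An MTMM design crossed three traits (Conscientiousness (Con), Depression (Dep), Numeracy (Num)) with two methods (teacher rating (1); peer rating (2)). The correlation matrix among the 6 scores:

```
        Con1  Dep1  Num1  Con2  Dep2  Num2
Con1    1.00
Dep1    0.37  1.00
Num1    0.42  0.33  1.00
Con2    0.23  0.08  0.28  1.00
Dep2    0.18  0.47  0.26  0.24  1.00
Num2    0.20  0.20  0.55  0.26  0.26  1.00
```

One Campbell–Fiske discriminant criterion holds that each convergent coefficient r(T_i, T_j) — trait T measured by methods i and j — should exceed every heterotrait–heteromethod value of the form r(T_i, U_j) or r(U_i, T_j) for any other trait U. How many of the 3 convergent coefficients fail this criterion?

1

Convergent coefficients and their comparison sets:
Con (methods 1·2): 0.23 vs {0.18, 0.08, 0.20, 0.28} → fail.
Dep (methods 1·2): 0.47 vs {0.08, 0.18, 0.20, 0.26} → pass.
Num (methods 1·2): 0.55 vs {0.28, 0.20, 0.26, 0.20} → pass.
1 of 3 fail.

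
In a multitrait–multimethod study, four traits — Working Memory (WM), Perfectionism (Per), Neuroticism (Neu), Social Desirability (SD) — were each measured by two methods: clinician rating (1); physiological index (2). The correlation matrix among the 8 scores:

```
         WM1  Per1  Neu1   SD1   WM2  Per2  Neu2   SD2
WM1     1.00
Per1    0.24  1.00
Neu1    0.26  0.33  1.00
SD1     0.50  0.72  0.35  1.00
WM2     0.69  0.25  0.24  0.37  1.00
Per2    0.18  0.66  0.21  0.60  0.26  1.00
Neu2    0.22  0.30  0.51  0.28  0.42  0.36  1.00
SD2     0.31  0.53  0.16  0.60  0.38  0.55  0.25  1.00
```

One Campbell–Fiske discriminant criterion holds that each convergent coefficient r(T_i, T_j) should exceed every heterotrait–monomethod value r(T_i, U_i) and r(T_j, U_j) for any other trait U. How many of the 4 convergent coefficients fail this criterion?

2

Each convergent coefficient versus the relevant comparison correlations:
WM (methods 1·2): 0.69 vs {0.24, 0.26, 0.26, 0.42, 0.50, 0.38} → pass.
Per (methods 1·2): 0.66 vs {0.24, 0.26, 0.33, 0.36, 0.72, 0.55} → fail.
Neu (methods 1·2): 0.51 vs {0.26, 0.42, 0.33, 0.36, 0.35, 0.25} → pass.
SD (methods 1·2): 0.60 vs {0.50, 0.38, 0.72, 0.55, 0.35, 0.25} → fail.
2 of 4 fail.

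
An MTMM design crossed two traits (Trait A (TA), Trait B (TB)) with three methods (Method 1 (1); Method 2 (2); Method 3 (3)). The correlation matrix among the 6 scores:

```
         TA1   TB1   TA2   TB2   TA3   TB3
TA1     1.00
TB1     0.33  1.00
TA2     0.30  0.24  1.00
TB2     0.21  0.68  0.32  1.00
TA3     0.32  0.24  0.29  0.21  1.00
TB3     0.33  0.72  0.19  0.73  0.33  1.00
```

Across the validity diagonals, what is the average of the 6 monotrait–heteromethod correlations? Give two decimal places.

0.51

Convergent values: 0.30, 0.32, 0.29, 0.68, 0.72, 0.73; mean = 3.04/6 = 0.51.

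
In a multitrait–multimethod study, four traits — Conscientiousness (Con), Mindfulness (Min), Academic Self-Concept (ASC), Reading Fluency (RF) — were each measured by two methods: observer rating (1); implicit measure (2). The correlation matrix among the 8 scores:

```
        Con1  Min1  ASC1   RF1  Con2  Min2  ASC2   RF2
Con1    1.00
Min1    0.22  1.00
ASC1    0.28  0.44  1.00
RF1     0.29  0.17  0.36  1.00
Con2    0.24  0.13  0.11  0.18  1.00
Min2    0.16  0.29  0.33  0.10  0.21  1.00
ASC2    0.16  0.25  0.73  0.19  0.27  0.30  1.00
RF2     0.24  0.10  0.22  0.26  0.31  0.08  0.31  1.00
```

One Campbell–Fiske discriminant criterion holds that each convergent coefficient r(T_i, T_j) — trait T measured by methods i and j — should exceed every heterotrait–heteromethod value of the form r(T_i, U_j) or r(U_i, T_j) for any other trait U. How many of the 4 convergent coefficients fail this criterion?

Checking each validity diagonal entry against its comparison values:
Con (methods 1·2): 0.24 vs {0.16, 0.13, 0.16, 0.11, 0.24, 0.18} → fail.
Min (methods 1·2): 0.29 vs {0.13, 0.16, 0.25, 0.33, 0.10, 0.10} → fail.
ASC (methods 1·2): 0.73 vs {0.11, 0.16, 0.33, 0.25, 0.22, 0.19} → pass.
RF (methods 1·2): 0.26 vs {0.18, 0.24, 0.10, 0.10, 0.19, 0.22} → pass.
2 of 4 fail.

2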